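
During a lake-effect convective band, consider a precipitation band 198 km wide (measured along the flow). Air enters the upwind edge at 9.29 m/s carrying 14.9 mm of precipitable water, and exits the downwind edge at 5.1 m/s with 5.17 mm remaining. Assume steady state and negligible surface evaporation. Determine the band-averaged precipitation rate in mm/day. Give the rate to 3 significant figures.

Column moisture flux per unit crosswind length is F = V × PW.
Inflow: F_in = 9.29 × 14.9 = 138.421 mm·m/s
Outflow: F_out = 5.1 × 5.17 = 26.367 mm·m/s
Steady-state rate R = (F_in − F_out)/L = (138.421 − 26.367) / 198000 m = 5.659e-04 mm/s.
R = 5.659e-04 × 3600 × 24 = 48.9 mm/day.

R ≈ 48.9 mm/day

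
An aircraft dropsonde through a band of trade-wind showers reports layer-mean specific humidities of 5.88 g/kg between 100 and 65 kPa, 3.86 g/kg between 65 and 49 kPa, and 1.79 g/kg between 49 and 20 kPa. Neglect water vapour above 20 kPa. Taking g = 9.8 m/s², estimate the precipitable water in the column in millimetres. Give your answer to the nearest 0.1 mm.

PW ≈ 32.6 mm

Precipitable water is the column-integrated vapour mass per unit area: PW = (1/g) Σ q̄ Δp, with q in kg/kg and Δp in Pa (1 kg/m² of water = 1 mm).
Layer 100–65 kPa: Δp = 350 hPa = 35000 Pa, q̄ = 0.00588 kg/kg → 0.00588 × 35000 / 9.8 = 21.00 mm
Layer 65–49 kPa: Δp = 160 hPa = 16000 Pa, q̄ = 0.00386 kg/kg → 0.00386 × 16000 / 9.8 = 6.30 mm
Layer 49–20 kPa: Δp = 290 hPa = 29000 Pa, q̄ = 0.00179 kg/kg → 0.00179 × 29000 / 9.8 = 5.30 mm
PW = 21.00 + 6.30 + 5.30 = 32.60 ≈ 32.6 mm.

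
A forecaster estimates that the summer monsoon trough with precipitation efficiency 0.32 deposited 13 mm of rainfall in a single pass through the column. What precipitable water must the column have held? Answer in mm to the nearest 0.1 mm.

PW = rainfall / ε = 13 / 0.32 = 40.6 mm.

PW ≈ 40.6 mm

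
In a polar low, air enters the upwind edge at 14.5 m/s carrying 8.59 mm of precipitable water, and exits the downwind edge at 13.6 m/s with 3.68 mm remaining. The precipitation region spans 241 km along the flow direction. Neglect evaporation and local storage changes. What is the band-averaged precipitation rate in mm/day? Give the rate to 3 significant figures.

R ≈ 26.7 mm/day

Column moisture flux per unit crosswind length is F = V × PW.
Inflow: F_in = 14.5 × 8.59 = 124.555 mm·m/s
Outflow: F_out = 13.6 × 3.68 = 50.048 mm·m/s
Steady-state rate R = (F_in − F_out)/L = (124.555 − 50.048) / 241000 m = 3.092e-04 mm/s.
R = 3.092e-04 × 3600 × 24 = 26.7 mm/day.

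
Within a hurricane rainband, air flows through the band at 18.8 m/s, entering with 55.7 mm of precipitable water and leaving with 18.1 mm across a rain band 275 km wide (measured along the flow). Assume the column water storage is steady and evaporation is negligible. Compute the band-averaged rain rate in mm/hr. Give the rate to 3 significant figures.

R ≈ 9.25 mm/hr

Column moisture flux per unit crosswind length is F = V × PW.
Inflow: F_in = 18.8 × 55.7 = 1047.16 mm·m/s
Outflow: F_out = 18.8 × 18.1 = 340.28 mm·m/s
Steady-state rate R = (F_in − F_out)/L = (1047.16 − 340.28) / 275000 m = 2.570e-03 mm/s.
R = 2.570e-03 × 3600 = 9.25 mm/hr.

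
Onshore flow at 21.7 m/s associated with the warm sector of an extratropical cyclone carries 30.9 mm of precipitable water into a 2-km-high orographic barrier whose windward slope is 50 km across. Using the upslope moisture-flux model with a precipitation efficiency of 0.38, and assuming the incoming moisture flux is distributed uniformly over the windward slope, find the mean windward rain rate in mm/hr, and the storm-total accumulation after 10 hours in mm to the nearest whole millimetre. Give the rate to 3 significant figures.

R ≈ 18.3 mm/hr; total ≈ 183 mm

Incoming column moisture flux per unit ridge length: F = V × PW = 21.7 × 30.9 = 670.53 mm·m/s.
Spread over the 50 km slope with efficiency ε = 0.38: R = ε·F/W = 0.38 × 670.53 / 50000 m = 5.096e-03 mm/s.
R = 5.096e-03 × 3600 = 18.3 mm/hr.
Over 10 h: total = 18.3 × 10 = 183 mm.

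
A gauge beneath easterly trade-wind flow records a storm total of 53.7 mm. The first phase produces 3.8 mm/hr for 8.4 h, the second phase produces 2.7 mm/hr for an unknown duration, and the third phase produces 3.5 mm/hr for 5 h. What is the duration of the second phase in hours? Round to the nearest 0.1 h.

Known phases: 3.8 × 8.4 + 3.5 × 5 = 31.92 + 17.5 = 49.42 mm.
Remaining depth = 53.7 − 49.42 = 4.28 mm.
Duration = 4.28 / 2.7 = 1.6 h.

duration ≈ 1.6 h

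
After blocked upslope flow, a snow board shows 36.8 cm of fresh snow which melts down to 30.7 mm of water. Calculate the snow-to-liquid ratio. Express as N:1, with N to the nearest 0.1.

ratio ≈ 12.0

Ratio = snow depth / SWE = 368 mm / 30.7 mm = 12.0, i.e. 12.0:1.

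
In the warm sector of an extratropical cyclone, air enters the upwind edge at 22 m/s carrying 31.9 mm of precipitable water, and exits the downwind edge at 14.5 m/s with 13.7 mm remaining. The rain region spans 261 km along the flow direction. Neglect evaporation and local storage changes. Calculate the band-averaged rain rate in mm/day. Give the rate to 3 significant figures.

Column moisture flux per unit crosswind length is F = V × PW.
Inflow: F_in = 22 × 31.9 = 701.8 mm·m/s
Outflow: F_out = 14.5 × 13.7 = 198.65 mm·m/s
Steady-state rate R = (F_in − F_out)/L = (701.8 − 198.65) / 261000 m = 1.928e-03 mm/s.
R = 1.928e-03 × 3600 × 24 = 167 mm/day.

R ≈ 167 mm/day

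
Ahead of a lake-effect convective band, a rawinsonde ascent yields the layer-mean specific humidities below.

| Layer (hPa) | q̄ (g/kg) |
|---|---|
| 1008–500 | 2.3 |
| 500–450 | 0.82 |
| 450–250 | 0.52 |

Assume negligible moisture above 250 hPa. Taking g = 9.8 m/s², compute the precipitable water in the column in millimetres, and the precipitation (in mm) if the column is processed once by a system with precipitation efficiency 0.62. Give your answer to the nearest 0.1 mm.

Precipitable water is the column-integrated vapour mass per unit area: PW = (1/g) Σ q̄ Δp, with q in kg/kg and Δp in Pa (1 kg/m² of water = 1 mm).
Layer 1008–500 hPa: Δp = 508 hPa = 50800 Pa, q̄ = 0.0023 kg/kg → 0.0023 × 50800 / 9.8 = 11.92 mm
Layer 500–450 hPa: Δp = 50 hPa = 5000 Pa, q̄ = 0.00082 kg/kg → 0.00082 × 5000 / 9.8 = 0.42 mm
Layer 450–250 hPa: Δp = 200 hPa = 20000 Pa, q̄ = 0.00052 kg/kg → 0.00052 × 20000 / 9.8 = 1.06 mm
PW = 11.92 + 0.42 + 1.06 = 13.40 ≈ 13.4 mm.
Precipitation = ε × PW = 0.62 × 13.4 = 8.3 mm.

PW ≈ 13.4 mm; precipitation ≈ 8.3 mm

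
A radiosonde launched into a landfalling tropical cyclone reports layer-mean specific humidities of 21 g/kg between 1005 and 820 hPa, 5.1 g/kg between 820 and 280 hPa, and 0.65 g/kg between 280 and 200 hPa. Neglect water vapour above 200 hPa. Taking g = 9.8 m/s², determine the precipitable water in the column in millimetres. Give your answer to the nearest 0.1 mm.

Precipitable water is the column-integrated vapour mass per unit area: PW = (1/g) Σ q̄ Δp, with q in kg/kg and Δp in Pa (1 kg/m² of water = 1 mm).
Layer 1005–820 hPa: Δp = 185 hPa = 18500 Pa, q̄ = 0.021 kg/kg → 0.021 × 18500 / 9.8 = 39.64 mm
Layer 820–280 hPa: Δp = 540 hPa = 54000 Pa, q̄ = 0.0051 kg/kg → 0.0051 × 54000 / 9.8 = 28.10 mm
Layer 280–200 hPa: Δp = 80 hPa = 8000 Pa, q̄ = 0.00065 kg/kg → 0.00065 × 8000 / 9.8 = 0.53 mm
PW = 39.64 + 28.10 + 0.53 = 68.27 ≈ 68.3 mm.

PW ≈ 68.3 mm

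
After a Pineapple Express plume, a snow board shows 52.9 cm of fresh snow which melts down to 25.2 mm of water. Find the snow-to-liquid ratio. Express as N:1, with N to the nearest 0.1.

ratio ≈ 21.0

Ratio = snow depth / SWE = 529 mm / 25.2 mm = 21.0, i.e. 21.0:1.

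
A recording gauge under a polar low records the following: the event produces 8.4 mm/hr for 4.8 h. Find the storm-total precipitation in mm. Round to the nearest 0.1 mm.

Total = Σ Rᵢ Δtᵢ = 8.4 × 4.8
      = 40.32 = 40.3 mm.

total ≈ 40.3 mm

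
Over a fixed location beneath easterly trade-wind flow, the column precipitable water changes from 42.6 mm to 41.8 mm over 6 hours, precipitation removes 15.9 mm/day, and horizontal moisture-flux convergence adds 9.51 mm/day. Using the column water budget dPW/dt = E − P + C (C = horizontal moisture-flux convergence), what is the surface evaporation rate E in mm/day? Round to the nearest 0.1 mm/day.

dPW/dt = (41.8 − 42.6) mm / (6/24 day) = -3.200 mm/day.
E = dPW/dt + P − C = (-3.200) + 15.9 − (9.51) = 3.2 mm/day.

E ≈ 3.2 mm/day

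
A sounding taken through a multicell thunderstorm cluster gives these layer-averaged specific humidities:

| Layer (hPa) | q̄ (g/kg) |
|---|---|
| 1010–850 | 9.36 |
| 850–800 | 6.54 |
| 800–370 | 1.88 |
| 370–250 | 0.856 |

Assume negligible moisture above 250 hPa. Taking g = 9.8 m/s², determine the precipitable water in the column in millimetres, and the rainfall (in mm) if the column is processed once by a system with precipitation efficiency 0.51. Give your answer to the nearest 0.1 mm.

PW ≈ 27.9 mm; rainfall ≈ 14.2 mm

Precipitable water is the column-integrated vapour mass per unit area: PW = (1/g) Σ q̄ Δp, with q in kg/kg and Δp in Pa (1 kg/m² of water = 1 mm).
Layer 1010–850 hPa: Δp = 160 hPa = 16000 Pa, q̄ = 0.00936 kg/kg → 0.00936 × 16000 / 9.8 = 15.28 mm
Layer 850–800 hPa: Δp = 50 hPa = 5000 Pa, q̄ = 0.00654 kg/kg → 0.00654 × 5000 / 9.8 = 3.34 mm
Layer 800–370 hPa: Δp = 430 hPa = 43000 Pa, q̄ = 0.00188 kg/kg → 0.00188 × 43000 / 9.8 = 8.25 mm
Layer 370–250 hPa: Δp = 120 hPa = 12000 Pa, q̄ = 0.000856 kg/kg → 0.000856 × 12000 / 9.8 = 1.05 mm
PW = 15.28 + 3.34 + 8.25 + 1.05 = 27.92 ≈ 27.9 mm.
Rainfall = ε × PW = 0.51 × 27.9 = 14.2 mm.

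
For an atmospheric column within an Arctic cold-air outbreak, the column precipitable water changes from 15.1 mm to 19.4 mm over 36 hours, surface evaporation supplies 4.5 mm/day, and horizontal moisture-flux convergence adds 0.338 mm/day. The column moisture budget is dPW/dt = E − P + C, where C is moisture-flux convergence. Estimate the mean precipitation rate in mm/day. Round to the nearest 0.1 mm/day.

P ≈ 2.0 mm/day

dPW/dt = (19.4 − 15.1) mm / (36/24 day) = +2.867 mm/day.
P = E + C − dPW/dt = 4.5 + (0.338) − (+2.867) = 2.0 mm/day.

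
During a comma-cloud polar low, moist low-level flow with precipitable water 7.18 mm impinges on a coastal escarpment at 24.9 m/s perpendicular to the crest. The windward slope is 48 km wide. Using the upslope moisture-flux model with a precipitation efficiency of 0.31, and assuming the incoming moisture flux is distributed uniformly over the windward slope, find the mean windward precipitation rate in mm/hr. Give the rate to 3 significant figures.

R ≈ 4.16 mm/hr

Incoming column moisture flux per unit ridge length: F = V × PW = 24.9 × 7.18 = 178.782 mm·m/s.
Spread over the 48 km slope with efficiency ε = 0.31: R = ε·F/W = 0.31 × 178.782 / 48000 m = 1.155e-03 mm/s.
R = 1.155e-03 × 3600 = 4.16 mm/hr.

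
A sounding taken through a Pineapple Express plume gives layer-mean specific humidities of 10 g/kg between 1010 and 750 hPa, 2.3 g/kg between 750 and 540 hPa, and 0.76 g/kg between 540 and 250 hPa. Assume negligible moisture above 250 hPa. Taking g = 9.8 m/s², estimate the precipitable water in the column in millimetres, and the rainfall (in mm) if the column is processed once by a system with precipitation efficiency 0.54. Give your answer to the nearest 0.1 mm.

Precipitable water is the column-integrated vapour mass per unit area: PW = (1/g) Σ q̄ Δp, with q in kg/kg and Δp in Pa (1 kg/m² of water = 1 mm).
Layer 1010–750 hPa: Δp = 260 hPa = 26000 Pa, q̄ = 0.01 kg/kg → 0.01 × 26000 / 9.8 = 26.53 mm
Layer 750–540 hPa: Δp = 210 hPa = 21000 Pa, q̄ = 0.0023 kg/kg → 0.0023 × 21000 / 9.8 = 4.93 mm
Layer 540–250 hPa: Δp = 290 hPa = 29000 Pa, q̄ = 0.00076 kg/kg → 0.00076 × 29000 / 9.8 = 2.25 mm
PW = 26.53 + 4.93 + 2.25 = 33.71 ≈ 33.7 mm.
Rainfall = ε × PW = 0.54 × 33.7 = 18.2 mm.

PW ≈ 33.7 mm; rainfall ≈ 18.2 mm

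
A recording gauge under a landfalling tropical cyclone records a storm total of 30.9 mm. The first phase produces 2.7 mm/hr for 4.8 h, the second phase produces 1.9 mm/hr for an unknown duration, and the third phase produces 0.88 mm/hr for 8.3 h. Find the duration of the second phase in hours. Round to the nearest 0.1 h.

Known phases: 2.7 × 4.8 + 0.88 × 8.3 = 12.96 + 7.304 = 20.264 mm.
Remaining depth = 30.9 − 20.264 = 10.636 mm.
Duration = 10.636 / 1.9 = 5.6 h.

duration ≈ 5.6 h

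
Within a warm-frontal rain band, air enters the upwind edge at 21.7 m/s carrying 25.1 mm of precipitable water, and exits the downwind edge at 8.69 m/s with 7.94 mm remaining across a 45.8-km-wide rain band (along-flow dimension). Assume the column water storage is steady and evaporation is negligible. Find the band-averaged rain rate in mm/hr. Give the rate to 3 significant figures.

Column moisture flux per unit crosswind length is F = V × PW.
Inflow: F_in = 21.7 × 25.1 = 544.67 mm·m/s
Outflow: F_out = 8.69 × 7.94 = 68.9986 mm·m/s
Steady-state rate R = (F_in − F_out)/L = (544.67 − 68.9986) / 45800 m = 1.039e-02 mm/s.
R = 1.039e-02 × 3600 = 37.4 mm/hr.

R ≈ 37.4 mm/hr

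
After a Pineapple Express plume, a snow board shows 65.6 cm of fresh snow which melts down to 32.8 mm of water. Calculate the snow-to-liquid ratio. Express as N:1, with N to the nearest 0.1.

Ratio = snow depth / SWE = 656 mm / 32.8 mm = 20.0, i.e. 20.0:1.

ratio ≈ 20.0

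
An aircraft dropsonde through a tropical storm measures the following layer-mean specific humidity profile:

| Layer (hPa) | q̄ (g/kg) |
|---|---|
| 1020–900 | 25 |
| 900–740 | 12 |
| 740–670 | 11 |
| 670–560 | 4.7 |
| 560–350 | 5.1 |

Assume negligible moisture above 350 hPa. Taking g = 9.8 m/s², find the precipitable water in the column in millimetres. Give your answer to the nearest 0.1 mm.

PW ≈ 74.3 mm

Precipitable water is the column-integrated vapour mass per unit area: PW = (1/g) Σ q̄ Δp, with q in kg/kg and Δp in Pa (1 kg/m² of water = 1 mm).
Layer 1020–900 hPa: Δp = 120 hPa = 12000 Pa, q̄ = 0.025 kg/kg → 0.025 × 12000 / 9.8 = 30.61 mm
Layer 900–740 hPa: Δp = 160 hPa = 16000 Pa, q̄ = 0.012 kg/kg → 0.012 × 16000 / 9.8 = 19.59 mm
Layer 740–670 hPa: Δp = 70 hPa = 7000 Pa, q̄ = 0.011 kg/kg → 0.011 × 7000 / 9.8 = 7.86 mm
Layer 670–560 hPa: Δp = 110 hPa = 11000 Pa, q̄ = 0.0047 kg/kg → 0.0047 × 11000 / 9.8 = 5.28 mm
Layer 560–350 hPa: Δp = 210 hPa = 21000 Pa, q̄ = 0.0051 kg/kg → 0.0051 × 21000 / 9.8 = 10.93 mm
PW = 30.61 + 19.59 + 7.86 + 5.28 + 10.93 = 74.27 ≈ 74.3 mm.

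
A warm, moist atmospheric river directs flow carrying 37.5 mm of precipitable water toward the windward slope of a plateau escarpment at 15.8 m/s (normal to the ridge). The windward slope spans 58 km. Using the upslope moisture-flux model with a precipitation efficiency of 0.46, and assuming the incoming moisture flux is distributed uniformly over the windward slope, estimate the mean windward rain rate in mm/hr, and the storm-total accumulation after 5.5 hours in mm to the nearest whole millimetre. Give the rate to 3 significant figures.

Incoming column moisture flux per unit ridge length: F = V × PW = 15.8 × 37.5 = 592.5 mm·m/s.
Spread over the 58 km slope with efficiency ε = 0.46: R = ε·F/W = 0.46 × 592.5 / 58000 m = 4.699e-03 mm/s.
R = 4.699e-03 × 3600 = 16.9 mm/hr.
Over 5.5 h: total = 16.9 × 5.5 = 92.95 ≈ 93 mm.

R ≈ 16.9 mm/hr; total ≈ 93 mm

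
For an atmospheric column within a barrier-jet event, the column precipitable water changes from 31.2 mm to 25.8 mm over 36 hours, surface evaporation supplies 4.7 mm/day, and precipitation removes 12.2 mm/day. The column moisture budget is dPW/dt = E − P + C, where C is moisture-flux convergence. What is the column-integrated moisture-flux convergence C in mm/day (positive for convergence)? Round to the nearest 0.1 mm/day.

dPW/dt = (25.8 − 31.2) mm / (36/24 day) = -3.600 mm/day.
C = dPW/dt − E + P = (-3.600) − 4.7 + 12.2 = 3.9 mm/day.

C ≈ 3.9 mm/day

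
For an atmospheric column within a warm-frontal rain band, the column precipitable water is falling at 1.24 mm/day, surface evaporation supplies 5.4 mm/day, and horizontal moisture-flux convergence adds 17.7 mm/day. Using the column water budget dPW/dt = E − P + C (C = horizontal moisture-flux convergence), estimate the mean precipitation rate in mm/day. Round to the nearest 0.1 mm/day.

P ≈ 24.3 mm/day

dPW/dt = -1.24 mm/day.
P = E + C − dPW/dt = 5.4 + (17.7) − (-1.24) = 24.3 mm/day.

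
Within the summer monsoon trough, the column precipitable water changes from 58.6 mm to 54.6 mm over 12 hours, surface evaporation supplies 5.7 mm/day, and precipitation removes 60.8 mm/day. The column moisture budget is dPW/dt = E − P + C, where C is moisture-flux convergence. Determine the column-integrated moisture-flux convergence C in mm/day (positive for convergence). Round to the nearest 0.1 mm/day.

dPW/dt = (54.6 − 58.6) mm / (12/24 day) = -8.000 mm/day.
C = dPW/dt − E + P = (-8.000) − 5.7 + 60.8 = 47.1 mm/day.

C ≈ 47.1 mm/day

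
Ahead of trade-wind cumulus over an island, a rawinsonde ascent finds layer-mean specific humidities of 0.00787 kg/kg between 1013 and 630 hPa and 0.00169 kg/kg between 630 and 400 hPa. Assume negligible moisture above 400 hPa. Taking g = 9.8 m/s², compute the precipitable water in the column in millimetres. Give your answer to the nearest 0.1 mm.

PW ≈ 34.7 mm

Precipitable water is the column-integrated vapour mass per unit area: PW = (1/g) Σ q̄ Δp, with q in kg/kg and Δp in Pa (1 kg/m² of water = 1 mm).
Layer 1013–630 hPa: Δp = 383 hPa = 38300 Pa, q̄ = 0.00787 kg/kg → 0.00787 × 38300 / 9.8 = 30.76 mm
Layer 630–400 hPa: Δp = 230 hPa = 23000 Pa, q̄ = 0.00169 kg/kg → 0.00169 × 23000 / 9.8 = 3.97 mm
PW = 30.76 + 3.97 = 34.73 ≈ 34.7 mm.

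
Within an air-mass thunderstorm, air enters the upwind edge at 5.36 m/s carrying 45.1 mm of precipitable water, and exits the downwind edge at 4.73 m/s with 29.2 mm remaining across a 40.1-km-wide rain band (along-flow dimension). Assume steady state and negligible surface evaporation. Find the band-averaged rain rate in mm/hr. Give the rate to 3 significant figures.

Column moisture flux per unit crosswind length is F = V × PW.
Inflow: F_in = 5.36 × 45.1 = 241.736 mm·m/s
Outflow: F_out = 4.73 × 29.2 = 138.116 mm·m/s
Steady-state rate R = (F_in − F_out)/L = (241.736 − 138.116) / 40100 m = 2.584e-03 mm/s.
R = 2.584e-03 × 3600 = 9.30 mm/hr.

R ≈ 9.30 mm/hr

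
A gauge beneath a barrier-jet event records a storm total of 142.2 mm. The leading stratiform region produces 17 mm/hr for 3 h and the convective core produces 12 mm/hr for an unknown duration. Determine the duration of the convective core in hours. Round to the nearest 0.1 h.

duration ≈ 7.6 h

Known phases: 17 × 3 = 51 mm.
Remaining depth = 142.2 − 51 = 91.2 mm.
Duration = 91.2 / 12 = 7.6 h.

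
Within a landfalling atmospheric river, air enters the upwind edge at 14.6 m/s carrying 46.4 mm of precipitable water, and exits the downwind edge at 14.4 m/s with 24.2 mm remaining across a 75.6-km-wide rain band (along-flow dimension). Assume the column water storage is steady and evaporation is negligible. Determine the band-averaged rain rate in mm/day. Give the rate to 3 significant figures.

R ≈ 376 mm/day

Column moisture flux per unit crosswind length is F = V × PW.
Inflow: F_in = 14.6 × 46.4 = 677.44 mm·m/s
Outflow: F_out = 14.4 × 24.2 = 348.48 mm·m/s
Steady-state rate R = (F_in − F_out)/L = (677.44 − 348.48) / 75600 m = 4.351e-03 mm/s.
R = 4.351e-03 × 3600 × 24 = 376 mm/day.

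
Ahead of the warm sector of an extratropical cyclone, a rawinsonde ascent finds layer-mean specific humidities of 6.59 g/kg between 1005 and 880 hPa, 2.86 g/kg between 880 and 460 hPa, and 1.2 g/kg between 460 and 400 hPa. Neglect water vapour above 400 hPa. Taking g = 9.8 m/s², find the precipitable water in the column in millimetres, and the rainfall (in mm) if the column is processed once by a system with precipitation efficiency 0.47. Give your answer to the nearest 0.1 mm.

PW ≈ 21.4 mm; rainfall ≈ 10.1 mm

Precipitable water is the column-integrated vapour mass per unit area: PW = (1/g) Σ q̄ Δp, with q in kg/kg and Δp in Pa (1 kg/m² of water = 1 mm).
Layer 1005–880 hPa: Δp = 125 hPa = 12500 Pa, q̄ = 0.00659 kg/kg → 0.00659 × 12500 / 9.8 = 8.41 mm
Layer 880–460 hPa: Δp = 420 hPa = 42000 Pa, q̄ = 0.00286 kg/kg → 0.00286 × 42000 / 9.8 = 12.26 mm
Layer 460–400 hPa: Δp = 60 hPa = 6000 Pa, q̄ = 0.0012 kg/kg → 0.0012 × 6000 / 9.8 = 0.73 mm
PW = 8.41 + 12.26 + 0.73 = 21.40 ≈ 21.4 mm.
Rainfall = ε × PW = 0.47 × 21.4 = 10.1 mm.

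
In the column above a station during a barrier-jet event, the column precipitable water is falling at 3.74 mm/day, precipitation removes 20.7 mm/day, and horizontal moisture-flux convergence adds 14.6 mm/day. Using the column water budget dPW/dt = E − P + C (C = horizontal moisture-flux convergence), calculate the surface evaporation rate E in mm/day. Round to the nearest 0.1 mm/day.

dPW/dt = -3.74 mm/day.
E = dPW/dt + P − C = (-3.74) + 20.7 − (14.6) = 2.4 mm/day.

E ≈ 2.4 mm/day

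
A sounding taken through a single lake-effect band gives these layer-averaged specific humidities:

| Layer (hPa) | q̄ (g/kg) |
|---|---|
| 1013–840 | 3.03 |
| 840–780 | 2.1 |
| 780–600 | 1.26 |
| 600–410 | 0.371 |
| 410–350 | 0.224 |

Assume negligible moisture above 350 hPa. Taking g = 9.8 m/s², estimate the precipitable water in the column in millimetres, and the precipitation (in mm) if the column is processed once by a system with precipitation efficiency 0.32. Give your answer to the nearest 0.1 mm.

PW ≈ 9.8 mm; precipitation ≈ 3.1 mm

Precipitable water is the column-integrated vapour mass per unit area: PW = (1/g) Σ q̄ Δp, with q in kg/kg and Δp in Pa (1 kg/m² of water = 1 mm).
Layer 1013–840 hPa: Δp = 173 hPa = 17300 Pa, q̄ = 0.00303 kg/kg → 0.00303 × 17300 / 9.8 = 5.35 mm
Layer 840–780 hPa: Δp = 60 hPa = 6000 Pa, q̄ = 0.0021 kg/kg → 0.0021 × 6000 / 9.8 = 1.29 mm
Layer 780–600 hPa: Δp = 180 hPa = 18000 Pa, q̄ = 0.00126 kg/kg → 0.00126 × 18000 / 9.8 = 2.31 mm
Layer 600–410 hPa: Δp = 190 hPa = 19000 Pa, q̄ = 0.000371 kg/kg → 0.000371 × 19000 / 9.8 = 0.72 mm
Layer 410–350 hPa: Δp = 60 hPa = 6000 Pa, q̄ = 0.000224 kg/kg → 0.000224 × 6000 / 9.8 = 0.14 mm
PW = 5.35 + 1.29 + 2.31 + 0.72 + 0.14 = 9.81 ≈ 9.8 mm.
Precipitation = ε × PW = 0.32 × 9.8 = 3.1 mm.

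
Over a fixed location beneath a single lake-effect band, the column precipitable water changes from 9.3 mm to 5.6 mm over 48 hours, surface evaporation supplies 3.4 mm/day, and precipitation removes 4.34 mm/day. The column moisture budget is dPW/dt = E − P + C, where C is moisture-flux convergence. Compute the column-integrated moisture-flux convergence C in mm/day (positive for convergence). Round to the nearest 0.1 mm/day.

dPW/dt = (5.6 − 9.3) mm / (48/24 day) = -1.850 mm/day.
C = dPW/dt − E + P = (-1.850) − 3.4 + 4.34 = -0.9 mm/day.

C ≈ -0.9 mm/day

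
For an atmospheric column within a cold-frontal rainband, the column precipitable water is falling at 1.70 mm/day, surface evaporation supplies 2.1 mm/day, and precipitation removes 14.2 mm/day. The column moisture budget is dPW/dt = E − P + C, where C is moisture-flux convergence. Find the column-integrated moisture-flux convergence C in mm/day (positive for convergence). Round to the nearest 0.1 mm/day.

dPW/dt = -1.70 mm/day.
C = dPW/dt − E + P = (-1.70) − 2.1 + 14.2 = 10.4 mm/day.

C ≈ 10.4 mm/day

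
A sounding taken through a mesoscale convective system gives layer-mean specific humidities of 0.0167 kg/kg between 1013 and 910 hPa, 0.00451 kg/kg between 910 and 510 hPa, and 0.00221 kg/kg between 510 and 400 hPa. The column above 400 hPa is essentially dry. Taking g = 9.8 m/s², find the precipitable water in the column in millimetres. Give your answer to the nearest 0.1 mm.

Precipitable water is the column-integrated vapour mass per unit area: PW = (1/g) Σ q̄ Δp, with q in kg/kg and Δp in Pa (1 kg/m² of water = 1 mm).
Layer 1013–910 hPa: Δp = 103 hPa = 10300 Pa, q̄ = 0.0167 kg/kg → 0.0167 × 10300 / 9.8 = 17.55 mm
Layer 910–510 hPa: Δp = 400 hPa = 40000 Pa, q̄ = 0.00451 kg/kg → 0.00451 × 40000 / 9.8 = 18.41 mm
Layer 510–400 hPa: Δp = 110 hPa = 11000 Pa, q̄ = 0.00221 kg/kg → 0.00221 × 11000 / 9.8 = 2.48 mm
PW = 17.55 + 18.41 + 2.48 = 38.44 ≈ 38.4 mm.

PW ≈ 38.4 mm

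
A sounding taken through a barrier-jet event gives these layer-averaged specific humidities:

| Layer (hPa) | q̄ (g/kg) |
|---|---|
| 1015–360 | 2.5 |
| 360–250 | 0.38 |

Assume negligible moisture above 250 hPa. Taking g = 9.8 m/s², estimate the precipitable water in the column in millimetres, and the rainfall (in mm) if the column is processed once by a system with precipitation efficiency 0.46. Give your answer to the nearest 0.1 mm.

PW ≈ 17.1 mm; rainfall ≈ 7.9 mm

Precipitable water is the column-integrated vapour mass per unit area: PW = (1/g) Σ q̄ Δp, with q in kg/kg and Δp in Pa (1 kg/m² of water = 1 mm).
Layer 1015–360 hPa: Δp = 655 hPa = 65500 Pa, q̄ = 0.0025 kg/kg → 0.0025 × 65500 / 9.8 = 16.71 mm
Layer 360–250 hPa: Δp = 110 hPa = 11000 Pa, q̄ = 0.00038 kg/kg → 0.00038 × 11000 / 9.8 = 0.43 mm
PW = 16.71 + 0.43 = 17.14 ≈ 17.1 mm.
Rainfall = ε × PW = 0.46 × 17.1 = 7.9 mm.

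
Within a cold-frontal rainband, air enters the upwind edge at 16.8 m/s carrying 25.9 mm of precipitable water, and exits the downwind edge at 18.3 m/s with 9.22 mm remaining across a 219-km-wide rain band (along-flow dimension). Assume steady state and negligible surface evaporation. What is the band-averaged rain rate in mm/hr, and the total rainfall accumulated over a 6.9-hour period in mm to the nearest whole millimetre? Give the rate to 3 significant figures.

Column moisture flux per unit crosswind length is F = V × PW.
Inflow: F_in = 16.8 × 25.9 = 435.12 mm·m/s
Outflow: F_out = 18.3 × 9.22 = 168.726 mm·m/s
Steady-state rate R = (F_in − F_out)/L = (435.12 − 168.726) / 219000 m = 1.216e-03 mm/s.
R = 1.216e-03 × 3600 = 4.38 mm/hr.
Over 6.9 h: total = 4.38 × 6.9 = 30.222 ≈ 30 mm.

R ≈ 4.38 mm/hr; total ≈ 30 mm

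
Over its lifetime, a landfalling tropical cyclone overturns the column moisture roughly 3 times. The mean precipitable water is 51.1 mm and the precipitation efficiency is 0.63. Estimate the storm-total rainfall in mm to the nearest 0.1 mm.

Each cycle deposits ε × PW = 0.63 × 51.1 = 32.193 mm.
Over 3 cycles: 3 × 32.193 = 96.6 mm.

rainfall ≈ 96.6 mm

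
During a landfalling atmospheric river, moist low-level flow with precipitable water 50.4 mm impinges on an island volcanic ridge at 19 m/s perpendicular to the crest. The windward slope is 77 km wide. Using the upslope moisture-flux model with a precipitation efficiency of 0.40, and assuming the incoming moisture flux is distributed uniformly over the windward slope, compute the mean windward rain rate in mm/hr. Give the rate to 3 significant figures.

Incoming column moisture flux per unit ridge length: F = V × PW = 19 × 50.4 = 957.6 mm·m/s.
Spread over the 77 km slope with efficiency ε = 0.40: R = ε·F/W = 0.40 × 957.6 / 77000 m = 4.975e-03 mm/s.
R = 4.975e-03 × 3600 = 17.9 mm/hr.

R ≈ 17.9 mm/hr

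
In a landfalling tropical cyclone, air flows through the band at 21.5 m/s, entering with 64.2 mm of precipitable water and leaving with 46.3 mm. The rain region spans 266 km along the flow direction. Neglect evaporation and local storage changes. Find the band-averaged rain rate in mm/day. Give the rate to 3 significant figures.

Column moisture flux per unit crosswind length is F = V × PW.
Inflow: F_in = 21.5 × 64.2 = 1380.3 mm·m/s
Outflow: F_out = 21.5 × 46.3 = 995.45 mm·m/s
Steady-state rate R = (F_in − F_out)/L = (1380.3 − 995.45) / 266000 m = 1.447e-03 mm/s.
R = 1.447e-03 × 3600 × 24 = 125 mm/day.

R ≈ 125 mm/day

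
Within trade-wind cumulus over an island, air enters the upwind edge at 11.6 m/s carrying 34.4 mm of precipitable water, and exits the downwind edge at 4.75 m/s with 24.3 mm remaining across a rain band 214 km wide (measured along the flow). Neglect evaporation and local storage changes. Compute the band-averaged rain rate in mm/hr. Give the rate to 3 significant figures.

R ≈ 4.77 mm/hr

Column moisture flux per unit crosswind length is F = V × PW.
Inflow: F_in = 11.6 × 34.4 = 399.04 mm·m/s
Outflow: F_out = 4.75 × 24.3 = 115.425 mm·m/s
Steady-state rate R = (F_in − F_out)/L = (399.04 − 115.425) / 214000 m = 1.325e-03 mm/s.
R = 1.325e-03 × 3600 = 4.77 mm/hr.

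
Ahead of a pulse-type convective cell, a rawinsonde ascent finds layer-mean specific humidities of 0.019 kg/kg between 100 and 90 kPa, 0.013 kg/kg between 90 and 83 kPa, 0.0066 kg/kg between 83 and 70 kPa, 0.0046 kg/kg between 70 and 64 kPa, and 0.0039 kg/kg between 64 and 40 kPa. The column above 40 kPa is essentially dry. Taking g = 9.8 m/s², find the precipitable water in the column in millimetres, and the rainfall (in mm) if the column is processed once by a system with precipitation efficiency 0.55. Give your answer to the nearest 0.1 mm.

Precipitable water is the column-integrated vapour mass per unit area: PW = (1/g) Σ q̄ Δp, with q in kg/kg and Δp in Pa (1 kg/m² of water = 1 mm).
Layer 100–90 kPa: Δp = 100 hPa = 10000 Pa, q̄ = 0.019 kg/kg → 0.019 × 10000 / 9.8 = 19.39 mm
Layer 90–83 kPa: Δp = 70 hPa = 7000 Pa, q̄ = 0.013 kg/kg → 0.013 × 7000 / 9.8 = 9.29 mm
Layer 83–70 kPa: Δp = 130 hPa = 13000 Pa, q̄ = 0.0066 kg/kg → 0.0066 × 13000 / 9.8 = 8.76 mm
Layer 70–64 kPa: Δp = 60 hPa = 6000 Pa, q̄ = 0.0046 kg/kg → 0.0046 × 6000 / 9.8 = 2.82 mm
Layer 64–40 kPa: Δp = 240 hPa = 24000 Pa, q̄ = 0.0039 kg/kg → 0.0039 × 24000 / 9.8 = 9.55 mm
PW = 19.39 + 9.29 + 8.76 + 2.82 + 9.55 = 49.81 ≈ 49.8 mm.
Rainfall = ε × PW = 0.55 × 49.8 = 27.4 mm.

PW ≈ 49.8 mm; rainfall ≈ 27.4 mm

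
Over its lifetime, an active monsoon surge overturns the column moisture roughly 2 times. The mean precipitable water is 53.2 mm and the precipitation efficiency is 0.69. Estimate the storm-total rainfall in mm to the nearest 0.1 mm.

rainfall ≈ 73.4 mm

Each cycle deposits ε × PW = 0.69 × 53.2 = 36.708 mm.
Over 2 cycles: 2 × 36.708 = 73.4 mm.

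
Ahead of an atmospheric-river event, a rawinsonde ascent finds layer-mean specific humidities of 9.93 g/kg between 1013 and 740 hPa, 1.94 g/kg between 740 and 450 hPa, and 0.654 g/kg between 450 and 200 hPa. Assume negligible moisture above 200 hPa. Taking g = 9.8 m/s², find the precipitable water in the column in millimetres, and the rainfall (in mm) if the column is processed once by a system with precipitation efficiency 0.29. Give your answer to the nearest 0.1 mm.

PW ≈ 35.1 mm; rainfall ≈ 10.2 mm

Precipitable water is the column-integrated vapour mass per unit area: PW = (1/g) Σ q̄ Δp, with q in kg/kg and Δp in Pa (1 kg/m² of water = 1 mm).
Layer 1013–740 hPa: Δp = 273 hPa = 27300 Pa, q̄ = 0.00993 kg/kg → 0.00993 × 27300 / 9.8 = 27.66 mm
Layer 740–450 hPa: Δp = 290 hPa = 29000 Pa, q̄ = 0.00194 kg/kg → 0.00194 × 29000 / 9.8 = 5.74 mm
Layer 450–200 hPa: Δp = 250 hPa = 25000 Pa, q̄ = 0.000654 kg/kg → 0.000654 × 25000 / 9.8 = 1.67 mm
PW = 27.66 + 5.74 + 1.67 = 35.07 ≈ 35.1 mm.
Rainfall = ε × PW = 0.29 × 35.1 = 10.2 mm.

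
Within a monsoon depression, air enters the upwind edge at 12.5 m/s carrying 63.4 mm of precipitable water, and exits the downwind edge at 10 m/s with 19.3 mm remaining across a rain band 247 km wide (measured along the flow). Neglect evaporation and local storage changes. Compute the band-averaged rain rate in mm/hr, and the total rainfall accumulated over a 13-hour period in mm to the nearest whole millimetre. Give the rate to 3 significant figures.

R ≈ 8.74 mm/hr; total ≈ 114 mm

Column moisture flux per unit crosswind length is F = V × PW.
Inflow: F_in = 12.5 × 63.4 = 792.5 mm·m/s
Outflow: F_out = 10 × 19.3 = 193 mm·m/s
Steady-state rate R = (F_in − F_out)/L = (792.5 − 193) / 247000 m = 2.427e-03 mm/s.
R = 2.427e-03 × 3600 = 8.74 mm/hr.
Over 13 h: total = 8.74 × 13 = 113.62 ≈ 114 mm.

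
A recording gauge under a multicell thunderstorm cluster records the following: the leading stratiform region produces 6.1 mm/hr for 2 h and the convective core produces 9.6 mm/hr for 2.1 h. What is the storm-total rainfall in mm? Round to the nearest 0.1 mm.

Total = Σ Rᵢ Δtᵢ = 6.1 × 2 + 9.6 × 2.1
      = 12.2 + 20.16 = 32.4 mm.

total ≈ 32.4 mm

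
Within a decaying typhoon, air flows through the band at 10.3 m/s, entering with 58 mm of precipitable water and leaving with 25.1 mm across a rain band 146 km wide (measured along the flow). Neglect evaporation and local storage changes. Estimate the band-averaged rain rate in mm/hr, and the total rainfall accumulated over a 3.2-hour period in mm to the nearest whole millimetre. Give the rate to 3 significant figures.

Column moisture flux per unit crosswind length is F = V × PW.
Inflow: F_in = 10.3 × 58 = 597.4 mm·m/s
Outflow: F_out = 10.3 × 25.1 = 258.53 mm·m/s
Steady-state rate R = (F_in − F_out)/L = (597.4 − 258.53) / 146000 m = 2.321e-03 mm/s.
R = 2.321e-03 × 3600 = 8.36 mm/hr.
Over 3.2 h: total = 8.36 × 3.2 = 26.752 ≈ 27 mm.

R ≈ 8.36 mm/hr; total ≈ 27 mm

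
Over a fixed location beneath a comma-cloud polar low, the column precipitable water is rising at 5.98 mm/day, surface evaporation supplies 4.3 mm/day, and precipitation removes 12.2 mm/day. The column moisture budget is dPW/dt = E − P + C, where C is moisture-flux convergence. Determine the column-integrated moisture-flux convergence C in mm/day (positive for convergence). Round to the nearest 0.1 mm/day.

C ≈ 13.9 mm/day

dPW/dt = +5.98 mm/day.
C = dPW/dt − E + P = (+5.98) − 4.3 + 12.2 = 13.9 mm/day.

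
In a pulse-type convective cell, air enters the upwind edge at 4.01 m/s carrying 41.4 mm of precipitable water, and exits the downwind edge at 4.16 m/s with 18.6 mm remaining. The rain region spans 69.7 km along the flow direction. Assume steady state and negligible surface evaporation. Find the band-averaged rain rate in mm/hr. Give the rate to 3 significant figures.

Column moisture flux per unit crosswind length is F = V × PW.
Inflow: F_in = 4.01 × 41.4 = 166.014 mm·m/s
Outflow: F_out = 4.16 × 18.6 = 77.376 mm·m/s
Steady-state rate R = (F_in − F_out)/L = (166.014 − 77.376) / 69700 m = 1.272e-03 mm/s.
R = 1.272e-03 × 3600 = 4.58 mm/hr.

R ≈ 4.58 mm/hr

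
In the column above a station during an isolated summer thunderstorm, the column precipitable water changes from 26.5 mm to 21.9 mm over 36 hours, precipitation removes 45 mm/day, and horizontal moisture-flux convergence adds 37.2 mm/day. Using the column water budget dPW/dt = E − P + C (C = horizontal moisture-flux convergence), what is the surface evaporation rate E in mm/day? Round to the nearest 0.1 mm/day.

dPW/dt = (21.9 − 26.5) mm / (36/24 day) = -3.067 mm/day.
E = dPW/dt + P − C = (-3.067) + 45 − (37.2) = 4.7 mm/day.

E ≈ 4.7 mm/day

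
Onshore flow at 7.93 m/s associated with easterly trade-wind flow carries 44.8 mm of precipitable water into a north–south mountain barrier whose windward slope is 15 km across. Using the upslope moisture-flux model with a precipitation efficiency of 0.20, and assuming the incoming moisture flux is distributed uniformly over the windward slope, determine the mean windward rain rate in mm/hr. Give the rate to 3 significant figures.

R ≈ 17.1 mm/hr

Incoming column moisture flux per unit ridge length: F = V × PW = 7.93 × 44.8 = 355.264 mm·m/s.
Spread over the 15 km slope with efficiency ε = 0.20: R = ε·F/W = 0.20 × 355.264 / 15000 m = 4.737e-03 mm/s.
R = 4.737e-03 × 3600 = 17.1 mm/hr.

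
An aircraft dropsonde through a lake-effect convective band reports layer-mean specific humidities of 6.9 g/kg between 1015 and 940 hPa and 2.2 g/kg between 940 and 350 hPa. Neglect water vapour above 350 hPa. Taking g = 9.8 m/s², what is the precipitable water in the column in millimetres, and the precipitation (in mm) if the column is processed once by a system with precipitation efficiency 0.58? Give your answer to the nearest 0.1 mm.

PW ≈ 18.5 mm; precipitation ≈ 10.7 mm

Precipitable water is the column-integrated vapour mass per unit area: PW = (1/g) Σ q̄ Δp, with q in kg/kg and Δp in Pa (1 kg/m² of water = 1 mm).
Layer 1015–940 hPa: Δp = 75 hPa = 7500 Pa, q̄ = 0.0069 kg/kg → 0.0069 × 7500 / 9.8 = 5.28 mm
Layer 940–350 hPa: Δp = 590 hPa = 59000 Pa, q̄ = 0.0022 kg/kg → 0.0022 × 59000 / 9.8 = 13.24 mm
PW = 5.28 + 13.24 = 18.52 ≈ 18.5 mm.
Precipitation = ε × PW = 0.58 × 18.5 = 10.7 mm.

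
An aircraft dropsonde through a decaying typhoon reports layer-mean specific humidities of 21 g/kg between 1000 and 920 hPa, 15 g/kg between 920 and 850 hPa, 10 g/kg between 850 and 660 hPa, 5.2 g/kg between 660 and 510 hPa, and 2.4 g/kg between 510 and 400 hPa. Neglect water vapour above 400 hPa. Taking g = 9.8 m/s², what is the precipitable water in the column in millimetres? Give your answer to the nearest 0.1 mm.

Precipitable water is the column-integrated vapour mass per unit area: PW = (1/g) Σ q̄ Δp, with q in kg/kg and Δp in Pa (1 kg/m² of water = 1 mm).
Layer 1000–920 hPa: Δp = 80 hPa = 8000 Pa, q̄ = 0.021 kg/kg → 0.021 × 8000 / 9.8 = 17.14 mm
Layer 920–850 hPa: Δp = 70 hPa = 7000 Pa, q̄ = 0.015 kg/kg → 0.015 × 7000 / 9.8 = 10.71 mm
Layer 850–660 hPa: Δp = 190 hPa = 19000 Pa, q̄ = 0.01 kg/kg → 0.01 × 19000 / 9.8 = 19.39 mm
Layer 660–510 hPa: Δp = 150 hPa = 15000 Pa, q̄ = 0.0052 kg/kg → 0.0052 × 15000 / 9.8 = 7.96 mm
Layer 510–400 hPa: Δp = 110 hPa = 11000 Pa, q̄ = 0.0024 kg/kg → 0.0024 × 11000 / 9.8 = 2.69 mm
PW = 17.14 + 10.71 + 19.39 + 7.96 + 2.69 = 57.89 ≈ 57.9 mm.

PW ≈ 57.9 mm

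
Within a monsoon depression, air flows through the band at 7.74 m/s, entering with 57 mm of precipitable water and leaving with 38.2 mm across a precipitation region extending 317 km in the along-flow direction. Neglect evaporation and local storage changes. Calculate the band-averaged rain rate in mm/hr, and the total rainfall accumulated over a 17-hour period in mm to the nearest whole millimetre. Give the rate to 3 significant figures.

Column moisture flux per unit crosswind length is F = V × PW.
Inflow: F_in = 7.74 × 57 = 441.18 mm·m/s
Outflow: F_out = 7.74 × 38.2 = 295.668 mm·m/s
Steady-state rate R = (F_in − F_out)/L = (441.18 − 295.668) / 317000 m = 4.590e-04 mm/s.
R = 4.590e-04 × 3600 = 1.65 mm/hr.
Over 17 h: total = 1.65 × 17 = 28.05 ≈ 28 mm.

R ≈ 1.65 mm/hr; total ≈ 28 mm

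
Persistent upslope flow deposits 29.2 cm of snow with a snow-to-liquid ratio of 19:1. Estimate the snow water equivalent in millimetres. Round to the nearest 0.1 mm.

SWE = snow depth / ratio = 29.2 cm / 19 = 1.537 cm = 15.4 mm.

SWE ≈ 15.4 mm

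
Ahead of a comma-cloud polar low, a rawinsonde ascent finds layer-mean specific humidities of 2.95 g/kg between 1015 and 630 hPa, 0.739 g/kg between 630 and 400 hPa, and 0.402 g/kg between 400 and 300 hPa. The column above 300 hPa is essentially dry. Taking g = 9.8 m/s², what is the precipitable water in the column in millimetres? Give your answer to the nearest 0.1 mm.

Precipitable water is the column-integrated vapour mass per unit area: PW = (1/g) Σ q̄ Δp, with q in kg/kg and Δp in Pa (1 kg/m² of water = 1 mm).
Layer 1015–630 hPa: Δp = 385 hPa = 38500 Pa, q̄ = 0.00295 kg/kg → 0.00295 × 38500 / 9.8 = 11.59 mm
Layer 630–400 hPa: Δp = 230 hPa = 23000 Pa, q̄ = 0.000739 kg/kg → 0.000739 × 23000 / 9.8 = 1.73 mm
Layer 400–300 hPa: Δp = 100 hPa = 10000 Pa, q̄ = 0.000402 kg/kg → 0.000402 × 10000 / 9.8 = 0.41 mm
PW = 11.59 + 1.73 + 0.41 = 13.73 ≈ 13.7 mm.

PW ≈ 13.7 mm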